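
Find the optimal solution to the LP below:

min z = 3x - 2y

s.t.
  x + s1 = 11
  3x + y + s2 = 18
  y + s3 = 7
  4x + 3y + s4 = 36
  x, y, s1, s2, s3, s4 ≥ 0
Each vertex is the intersection of two constraint boundaries that also satisfies all remaining constraints:
  x = 0 and y = 0 → (0, 0)
  3x + y = 18 and y = 0 → (6, 0)
  3x + y = 18 and y = 7 → (3.667, 7)
  y = 7 and x = 0 → (0, 7)

Evaluating z = 3x - 2y at each vertex:
  (0, 0): z = 0
  (6, 0): z = 18
  (3.667, 7): z = -3
  (0, 7): z = -14

The minimum is at (0, 7) with z = -14.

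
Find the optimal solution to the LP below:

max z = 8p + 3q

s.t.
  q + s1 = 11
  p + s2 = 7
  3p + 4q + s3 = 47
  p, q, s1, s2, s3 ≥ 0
Each vertex is the intersection of two constraint boundaries that also satisfies all remaining constraints:
  p = 0 and q = 0 → (0, 0)
  p = 7 and q = 0 → (7, 0)
  p = 7 and 3p + 4q = 47 → (7, 6.5)
  q = 11 and 3p + 4q = 47 → (1, 11)
  q = 11 and p = 0 → (0, 11)

Evaluating z = 8p + 3q at each vertex:
  (0, 0): z = 0
  (7, 0): z = 56
  (7, 6.5): z = 75.5
  (1, 11): z = 41
  (0, 11): z = 33

The maximum is at (7, 6.5) with z = 75.5.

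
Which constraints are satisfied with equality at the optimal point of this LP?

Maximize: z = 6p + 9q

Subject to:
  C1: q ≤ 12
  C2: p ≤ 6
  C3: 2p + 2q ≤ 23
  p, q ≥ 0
Optimal: p = 0, q = 11.5
Binding: C3, p ≥ 0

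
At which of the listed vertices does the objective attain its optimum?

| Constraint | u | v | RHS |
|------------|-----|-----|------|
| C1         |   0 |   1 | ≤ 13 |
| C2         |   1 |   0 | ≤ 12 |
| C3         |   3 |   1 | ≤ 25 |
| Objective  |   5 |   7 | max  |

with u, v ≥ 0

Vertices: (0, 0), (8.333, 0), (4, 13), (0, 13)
(4, 13) with z = 111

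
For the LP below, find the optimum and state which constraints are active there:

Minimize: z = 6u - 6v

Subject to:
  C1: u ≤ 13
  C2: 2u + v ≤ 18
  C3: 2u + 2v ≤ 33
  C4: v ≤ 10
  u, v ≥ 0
Optimal: u = 0, v = 10
Slack at optimum:
  C1: slack = 13
  C2: slack = 8
  C3: slack = 13
  C4: slack = 0 (binding)
  u ≥ 0: u = 0 (binding)
  v ≥ 0: v = 10
Binding constraints: C4, u ≥ 0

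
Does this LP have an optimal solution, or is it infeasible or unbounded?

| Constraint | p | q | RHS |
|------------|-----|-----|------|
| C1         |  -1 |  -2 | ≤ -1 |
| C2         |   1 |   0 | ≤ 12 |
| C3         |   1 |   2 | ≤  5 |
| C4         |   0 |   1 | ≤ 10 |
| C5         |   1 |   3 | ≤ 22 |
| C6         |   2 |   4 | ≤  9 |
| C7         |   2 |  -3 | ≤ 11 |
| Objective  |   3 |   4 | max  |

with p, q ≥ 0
The point (4.5, 0) satisfies every constraint, so the LP is feasible; the constraints give p ≤ 12 and q ≤ 10, which with p, q ≥ 0 keep the feasible region inside a bounded box. A feasible, bounded LP attains a finite optimum at a vertex.

Evaluating z = 3p + 4q at each vertex:
  (0, 0.5): z = 2
  (1, 0): z = 3
  (4.5, 0): z = 13.5
  (0, 2.25): z = 9

Bounded optimum: z* = 13.5 at (4.5, 0).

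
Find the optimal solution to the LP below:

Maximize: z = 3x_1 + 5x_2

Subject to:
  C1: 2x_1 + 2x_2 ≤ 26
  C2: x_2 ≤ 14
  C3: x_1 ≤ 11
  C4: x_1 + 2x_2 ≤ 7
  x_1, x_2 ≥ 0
Each vertex is the intersection of two constraint boundaries that also satisfies all remaining constraints:
  x_1 = 0 and x_2 = 0 → (0, 0)
  x_1 + 2x_2 = 7 and x_2 = 0 → (7, 0)
  x_1 + 2x_2 = 7 and x_1 = 0 → (0, 3.5)

Evaluating z = 3x_1 + 5x_2 at each vertex:
  (0, 0): z = 0
  (7, 0): z = 21
  (0, 3.5): z = 17.5

The maximum is at (7, 0) with z = 21.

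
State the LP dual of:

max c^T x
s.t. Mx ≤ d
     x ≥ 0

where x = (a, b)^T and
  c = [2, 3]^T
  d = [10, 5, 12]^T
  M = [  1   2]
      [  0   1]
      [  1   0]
Minimize: z = 10y1 + 5y2 + 12y3

Subject to:
  C1: -y1 - y3 ≤ -2
  C2: -2y1 - y2 ≤ -3
  y1, y2, y3 ≥ 0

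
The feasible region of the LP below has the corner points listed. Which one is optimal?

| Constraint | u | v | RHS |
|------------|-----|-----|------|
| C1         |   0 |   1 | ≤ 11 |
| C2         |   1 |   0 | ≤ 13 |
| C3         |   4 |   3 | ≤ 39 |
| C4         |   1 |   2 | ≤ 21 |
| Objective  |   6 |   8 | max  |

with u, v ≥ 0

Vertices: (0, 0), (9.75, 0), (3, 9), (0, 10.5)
Evaluating z = 6u + 8v at each vertex:
  (0, 0): z = 0
  (9.75, 0): z = 58.5
  (3, 9): z = 90
  (0, 10.5): z = 84

The largest value is z = 90, attained at (3, 9).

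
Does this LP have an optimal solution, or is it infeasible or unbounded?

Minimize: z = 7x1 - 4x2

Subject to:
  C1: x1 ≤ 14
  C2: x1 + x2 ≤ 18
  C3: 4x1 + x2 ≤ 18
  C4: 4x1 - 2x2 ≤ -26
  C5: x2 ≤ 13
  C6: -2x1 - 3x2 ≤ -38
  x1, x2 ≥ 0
The point (0, 13) satisfies every constraint, so the LP is feasible; the constraints give x1 ≤ 14 and x2 ≤ 13, which with x1, x2 ≥ 0 keep the feasible region inside a bounded box. A feasible, bounded LP attains a finite optimum at a vertex.

Evaluating z = 7x1 - 4x2 at each vertex:
  (0, 13): z = -52

The LP has an optimal solution: (0, 13) with z = -52.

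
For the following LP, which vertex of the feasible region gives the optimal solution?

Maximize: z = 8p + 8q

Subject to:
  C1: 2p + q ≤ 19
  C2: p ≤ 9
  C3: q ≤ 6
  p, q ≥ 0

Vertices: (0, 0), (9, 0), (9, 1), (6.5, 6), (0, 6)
(6.5, 6) with z = 100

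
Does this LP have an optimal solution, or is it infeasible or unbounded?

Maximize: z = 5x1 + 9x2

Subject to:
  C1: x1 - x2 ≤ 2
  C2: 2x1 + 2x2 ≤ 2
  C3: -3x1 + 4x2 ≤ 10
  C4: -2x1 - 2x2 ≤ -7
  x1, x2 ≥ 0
C2 requires 2x1 + 2x2 ≤ 2, while C4 (-2x1 - 2x2 ≤ -7) is equivalent to 2x1 + 2x2 ≥ 7. Together they would need 7 ≤ 2x1 + 2x2 ≤ 2, which is impossible since 7 > 2. No point satisfies all constraints.

Infeasible: no point satisfies all constraints simultaneously.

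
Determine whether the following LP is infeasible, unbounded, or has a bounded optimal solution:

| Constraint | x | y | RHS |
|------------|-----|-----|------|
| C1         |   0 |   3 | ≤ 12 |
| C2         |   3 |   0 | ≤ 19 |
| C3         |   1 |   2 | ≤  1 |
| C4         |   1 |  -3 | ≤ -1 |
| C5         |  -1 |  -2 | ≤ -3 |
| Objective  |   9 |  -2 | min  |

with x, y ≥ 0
C3 requires x + 2y ≤ 1, while C5 (-x - 2y ≤ -3) is equivalent to x + 2y ≥ 3. Together they would need 3 ≤ x + 2y ≤ 1, which is impossible since 3 > 1. No point satisfies all constraints.

The feasible region is empty; the LP is infeasible.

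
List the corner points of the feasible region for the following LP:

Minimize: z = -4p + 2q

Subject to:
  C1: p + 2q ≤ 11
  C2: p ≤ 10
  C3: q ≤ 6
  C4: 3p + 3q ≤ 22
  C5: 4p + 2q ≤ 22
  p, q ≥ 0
Each vertex is the intersection of two constraint boundaries that also satisfies all remaining constraints:
  p = 0 and q = 0 → (0, 0)
  4p + 2q = 22 and q = 0 → (5.5, 0)
  p + 2q = 11 and 3p + 3q = 22 → (3.667, 3.667)
  p + 2q = 11 and p = 0 → (0, 5.5)

Vertices: (0, 0), (5.5, 0), (3.667, 3.667), (0, 5.5)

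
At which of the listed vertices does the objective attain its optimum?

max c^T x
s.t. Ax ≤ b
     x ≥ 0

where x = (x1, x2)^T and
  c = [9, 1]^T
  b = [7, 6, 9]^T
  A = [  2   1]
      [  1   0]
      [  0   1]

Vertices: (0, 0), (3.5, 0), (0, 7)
Evaluating z = 9x1 + x2 at each vertex:
  (0, 0): z = 0
  (3.5, 0): z = 31.5
  (0, 7): z = 7

The largest value is z = 31.5, attained at (3.5, 0).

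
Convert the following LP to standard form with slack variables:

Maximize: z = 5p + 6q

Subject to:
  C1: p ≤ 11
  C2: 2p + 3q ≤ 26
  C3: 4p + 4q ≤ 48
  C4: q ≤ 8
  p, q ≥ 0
max z = 5p + 6q

s.t.
  p + s1 = 11
  2p + 3q + s2 = 26
  4p + 4q + s3 = 48
  q + s4 = 8
  p, q, s1, s2, s3, s4 ≥ 0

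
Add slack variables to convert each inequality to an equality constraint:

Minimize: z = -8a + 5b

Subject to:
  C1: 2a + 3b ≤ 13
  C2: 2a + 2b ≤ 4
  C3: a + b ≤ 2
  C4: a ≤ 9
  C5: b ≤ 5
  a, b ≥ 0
min z = -8a + 5b

s.t.
  2a + 3b + s1 = 13
  2a + 2b + s2 = 4
  a + b + s3 = 2
  a + s4 = 9
  b + s5 = 5
  a, b, s1, s2, s3, s4, s5 ≥ 0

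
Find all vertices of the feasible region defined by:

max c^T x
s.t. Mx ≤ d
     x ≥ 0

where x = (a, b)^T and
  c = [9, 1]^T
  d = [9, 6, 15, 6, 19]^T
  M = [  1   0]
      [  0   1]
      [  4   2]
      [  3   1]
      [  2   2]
Each vertex is the intersection of two constraint boundaries that also satisfies all remaining constraints:
  a = 0 and b = 0 → (0, 0)
  3a + b = 6 and b = 0 → (2, 0)
  b = 6 and 3a + b = 6 → (0, 6)

Vertices: (0, 0), (2, 0), (0, 6)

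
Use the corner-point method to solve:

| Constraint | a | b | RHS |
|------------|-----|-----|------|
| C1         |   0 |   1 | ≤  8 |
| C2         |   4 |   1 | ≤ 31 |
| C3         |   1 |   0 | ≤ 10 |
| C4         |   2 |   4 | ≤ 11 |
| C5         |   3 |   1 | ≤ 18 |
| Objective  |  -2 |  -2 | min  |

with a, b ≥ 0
a = 5.5, b = 0, z = -11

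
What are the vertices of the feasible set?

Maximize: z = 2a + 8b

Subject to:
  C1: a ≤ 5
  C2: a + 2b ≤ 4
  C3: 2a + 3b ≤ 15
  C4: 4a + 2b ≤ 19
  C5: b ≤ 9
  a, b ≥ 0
Each vertex is the intersection of two constraint boundaries that also satisfies all remaining constraints:
  a = 0 and b = 0 → (0, 0)
  a + 2b = 4 and b = 0 → (4, 0)
  a + 2b = 4 and a = 0 → (0, 2)

Vertices: (0, 0), (4, 0), (0, 2)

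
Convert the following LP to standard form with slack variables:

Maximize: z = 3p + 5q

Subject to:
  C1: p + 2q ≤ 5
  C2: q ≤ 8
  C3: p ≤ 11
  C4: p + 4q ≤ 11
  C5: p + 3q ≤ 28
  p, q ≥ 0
max z = 3p + 5q

s.t.
  p + 2q + s1 = 5
  q + s2 = 8
  p + s3 = 11
  p + 4q + s4 = 11
  p + 3q + s5 = 28
  p, q, s1, s2, s3, s4, s5 ≥ 0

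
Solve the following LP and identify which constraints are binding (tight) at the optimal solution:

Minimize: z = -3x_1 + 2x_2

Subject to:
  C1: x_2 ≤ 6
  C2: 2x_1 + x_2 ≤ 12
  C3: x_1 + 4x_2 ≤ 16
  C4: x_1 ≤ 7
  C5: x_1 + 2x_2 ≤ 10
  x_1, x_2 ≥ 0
Optimal: x_1 = 6, x_2 = 0
Slack at optimum:
  C1: slack = 6
  C2: slack = 0 (binding)
  C3: slack = 10
  C4: slack = 1
  C5: slack = 4
  x_1 ≥ 0: x_1 = 6
  x_2 ≥ 0: x_2 = 0 (binding)
Binding constraints: C2, x_2 ≥ 0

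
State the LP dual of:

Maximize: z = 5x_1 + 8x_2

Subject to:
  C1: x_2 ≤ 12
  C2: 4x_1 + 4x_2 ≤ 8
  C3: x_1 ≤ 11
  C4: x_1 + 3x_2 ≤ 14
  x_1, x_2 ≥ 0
Minimize: z = 12y1 + 8y2 + 11y3 + 14y4

Subject to:
  C1: -4y2 - y3 - y4 ≤ -5
  C2: -y1 - 4y2 - 3y4 ≤ -8
  y1, y2, y3, y4 ≥ 0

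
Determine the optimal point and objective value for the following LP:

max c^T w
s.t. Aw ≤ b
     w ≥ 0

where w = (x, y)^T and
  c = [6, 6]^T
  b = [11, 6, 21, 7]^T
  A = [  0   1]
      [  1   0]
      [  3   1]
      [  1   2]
Each vertex is the intersection of two constraint boundaries that also satisfies all remaining constraints:
  x = 0 and y = 0 → (0, 0)
  x = 6 and y = 0 → (6, 0)
  x = 6 and x + 2y = 7 → (6, 0.5)
  x + 2y = 7 and x = 0 → (0, 3.5)

Evaluating z = 6x + 6y at each vertex:
  (0, 0): z = 0
  (6, 0): z = 36
  (6, 0.5): z = 39
  (0, 3.5): z = 21

The maximum is at (6, 0.5) with z = 39.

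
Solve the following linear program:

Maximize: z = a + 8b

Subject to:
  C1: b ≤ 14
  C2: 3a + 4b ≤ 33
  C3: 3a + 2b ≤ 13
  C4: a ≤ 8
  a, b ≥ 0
Each vertex is the intersection of two constraint boundaries that also satisfies all remaining constraints:
  a = 0 and b = 0 → (0, 0)
  3a + 2b = 13 and b = 0 → (4.333, 0)
  3a + 2b = 13 and a = 0 → (0, 6.5)

Evaluating z = a + 8b at each vertex:
  (0, 0): z = 0
  (4.333, 0): z = 4.333
  (0, 6.5): z = 52

The maximum is at (0, 6.5) with z = 52.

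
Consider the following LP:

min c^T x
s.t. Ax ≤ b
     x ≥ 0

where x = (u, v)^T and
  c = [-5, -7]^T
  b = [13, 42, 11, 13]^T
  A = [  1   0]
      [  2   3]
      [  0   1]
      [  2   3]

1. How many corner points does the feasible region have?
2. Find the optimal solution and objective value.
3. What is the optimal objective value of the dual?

1. 3
2. u = 6.5, v = 0, z = -32.5
3. -32.5 (by strong duality, equal to the primal optimum)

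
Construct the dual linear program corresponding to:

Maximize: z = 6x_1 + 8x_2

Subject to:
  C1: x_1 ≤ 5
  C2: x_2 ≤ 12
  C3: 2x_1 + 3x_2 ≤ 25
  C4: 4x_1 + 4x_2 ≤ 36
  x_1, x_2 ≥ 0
Minimize: z = 5y1 + 12y2 + 25y3 + 36y4

Subject to:
  C1: -y1 - 2y3 - 4y4 ≤ -6
  C2: -y2 - 3y3 - 4y4 ≤ -8
  y1, y2, y3, y4 ≥ 0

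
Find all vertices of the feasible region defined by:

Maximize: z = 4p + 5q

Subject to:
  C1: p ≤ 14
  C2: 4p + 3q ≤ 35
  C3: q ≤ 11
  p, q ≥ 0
Each vertex is the intersection of two constraint boundaries that also satisfies all remaining constraints:
  p = 0 and q = 0 → (0, 0)
  4p + 3q = 35 and q = 0 → (8.75, 0)
  4p + 3q = 35 and q = 11 → (0.5, 11)
  q = 11 and p = 0 → (0, 11)

Vertices: (0, 0), (8.75, 0), (0.5, 11), (0, 11)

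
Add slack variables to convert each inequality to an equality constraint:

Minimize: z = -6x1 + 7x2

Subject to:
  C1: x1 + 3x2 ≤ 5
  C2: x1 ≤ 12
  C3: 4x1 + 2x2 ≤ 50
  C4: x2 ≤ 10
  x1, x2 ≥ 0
min z = -6x1 + 7x2

s.t.
  x1 + 3x2 + s1 = 5
  x1 + s2 = 12
  4x1 + 2x2 + s3 = 50
  x2 + s4 = 10
  x1, x2, s1, s2, s3, s4 ≥ 0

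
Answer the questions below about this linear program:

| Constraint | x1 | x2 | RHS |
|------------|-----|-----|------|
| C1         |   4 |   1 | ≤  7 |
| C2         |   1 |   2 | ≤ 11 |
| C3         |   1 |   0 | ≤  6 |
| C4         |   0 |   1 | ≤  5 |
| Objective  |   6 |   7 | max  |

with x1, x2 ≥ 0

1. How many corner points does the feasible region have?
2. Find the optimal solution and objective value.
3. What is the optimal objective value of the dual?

1. 4
2. x1 = 0.5, x2 = 5, z = 38
3. 38 (by strong duality, equal to the primal optimum)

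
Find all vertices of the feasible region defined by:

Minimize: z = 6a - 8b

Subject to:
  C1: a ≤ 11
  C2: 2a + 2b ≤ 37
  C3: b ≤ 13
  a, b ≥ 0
Each vertex is the intersection of two constraint boundaries that also satisfies all remaining constraints:
  a = 0 and b = 0 → (0, 0)
  a = 11 and b = 0 → (11, 0)
  a = 11 and 2a + 2b = 37 → (11, 7.5)
  2a + 2b = 37 and b = 13 → (5.5, 13)
  b = 13 and a = 0 → (0, 13)

Vertices: (0, 0), (11, 0), (11, 7.5), (5.5, 13), (0, 13)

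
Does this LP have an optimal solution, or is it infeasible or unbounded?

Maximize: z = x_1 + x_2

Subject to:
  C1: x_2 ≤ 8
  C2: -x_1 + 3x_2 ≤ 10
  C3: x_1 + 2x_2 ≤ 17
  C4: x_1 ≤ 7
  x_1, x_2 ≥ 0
The point (7, 5) satisfies every constraint, so the LP is feasible; the constraints give x_1 ≤ 7 and x_2 ≤ 8, which with x_1, x_2 ≥ 0 keep the feasible region inside a bounded box. A feasible, bounded LP attains a finite optimum at a vertex.

Evaluating z = x_1 + x_2 at each vertex:
  (0, 0): z = 0
  (7, 0): z = 7
  (7, 5): z = 12
  (6.2, 5.4): z = 11.6
  (0, 3.333): z = 3.333

The LP has an optimal solution: (7, 5) with z = 12.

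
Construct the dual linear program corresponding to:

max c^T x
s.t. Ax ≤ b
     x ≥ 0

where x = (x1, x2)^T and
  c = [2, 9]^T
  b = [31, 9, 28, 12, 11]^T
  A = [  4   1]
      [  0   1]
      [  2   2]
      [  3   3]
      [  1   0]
Minimize: z = 31y1 + 9y2 + 28y3 + 12y4 + 11y5

Subject to:
  C1: -4y1 - 2y3 - 3y4 - y5 ≤ -2
  C2: -y1 - y2 - 2y3 - 3y4 ≤ -9
  y1, y2, y3, y4, y5 ≥ 0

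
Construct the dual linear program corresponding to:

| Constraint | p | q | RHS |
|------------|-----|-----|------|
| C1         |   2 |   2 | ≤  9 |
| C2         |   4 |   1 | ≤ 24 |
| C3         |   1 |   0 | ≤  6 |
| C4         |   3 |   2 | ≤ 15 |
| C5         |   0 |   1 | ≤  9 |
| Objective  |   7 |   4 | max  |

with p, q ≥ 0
Minimize: z = 9y1 + 24y2 + 6y3 + 15y4 + 9y5

Subject to:
  C1: -2y1 - 4y2 - y3 - 3y4 ≤ -7
  C2: -2y1 - y2 - 2y4 - y5 ≤ -4
  y1, y2, y3, y4, y5 ≥ 0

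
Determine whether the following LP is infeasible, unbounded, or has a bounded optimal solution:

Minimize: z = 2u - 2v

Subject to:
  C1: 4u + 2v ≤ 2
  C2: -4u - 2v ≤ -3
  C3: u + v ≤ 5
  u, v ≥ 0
C1 requires 4u + 2v ≤ 2, while C2 (-4u - 2v ≤ -3) is equivalent to 4u + 2v ≥ 3. Together they would need 3 ≤ 4u + 2v ≤ 2, which is impossible since 3 > 2. No point satisfies all constraints.

Infeasible: no point satisfies all constraints simultaneously.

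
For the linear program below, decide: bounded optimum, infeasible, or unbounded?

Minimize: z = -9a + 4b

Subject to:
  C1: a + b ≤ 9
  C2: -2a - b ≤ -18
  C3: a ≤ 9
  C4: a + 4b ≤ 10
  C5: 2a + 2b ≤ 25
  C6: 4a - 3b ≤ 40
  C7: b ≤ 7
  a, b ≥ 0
The point (9, 0) satisfies every constraint, so the LP is feasible; the constraints give a ≤ 9 and b ≤ 7, which with a, b ≥ 0 keep the feasible region inside a bounded box. A feasible, bounded LP attains a finite optimum at a vertex.

Evaluating z = -9a + 4b at each vertex:
  (9, 0): z = -81

The LP has an optimal solution: (9, 0) with z = -81.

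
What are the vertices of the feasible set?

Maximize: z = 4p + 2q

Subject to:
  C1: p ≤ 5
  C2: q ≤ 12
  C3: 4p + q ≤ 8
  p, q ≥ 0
Each vertex is the intersection of two constraint boundaries that also satisfies all remaining constraints:
  p = 0 and q = 0 → (0, 0)
  4p + q = 8 and q = 0 → (2, 0)
  4p + q = 8 and p = 0 → (0, 8)

Vertices: (0, 0), (2, 0), (0, 8)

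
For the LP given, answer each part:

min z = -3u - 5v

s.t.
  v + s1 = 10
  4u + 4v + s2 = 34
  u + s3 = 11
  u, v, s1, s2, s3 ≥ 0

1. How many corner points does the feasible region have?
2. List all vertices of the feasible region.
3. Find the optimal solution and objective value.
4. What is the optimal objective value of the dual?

1. 3
2. (0, 0), (8.5, 0), (0, 8.5)
3. u = 0, v = 8.5, z = -42.5
4. -42.5 (by strong duality, equal to the primal optimum)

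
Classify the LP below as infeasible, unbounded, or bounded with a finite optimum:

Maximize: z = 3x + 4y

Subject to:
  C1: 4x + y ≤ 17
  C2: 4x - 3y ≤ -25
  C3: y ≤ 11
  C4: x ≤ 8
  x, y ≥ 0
The point (1.5, 11) satisfies every constraint, so the LP is feasible; the constraints give x ≤ 8 and y ≤ 11, which with x, y ≥ 0 keep the feasible region inside a bounded box. A feasible, bounded LP attains a finite optimum at a vertex.

Evaluating z = 3x + 4y at each vertex:
  (0, 8.333): z = 33.33
  (1.625, 10.5): z = 46.88
  (1.5, 11): z = 48.5
  (0, 11): z = 44

The LP has an optimal solution: (1.5, 11) with z = 48.5.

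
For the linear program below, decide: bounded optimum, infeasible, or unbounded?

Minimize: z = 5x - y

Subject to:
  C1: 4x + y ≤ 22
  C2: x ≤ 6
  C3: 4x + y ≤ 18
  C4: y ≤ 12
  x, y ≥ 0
The point (0, 12) satisfies every constraint, so the LP is feasible; the constraints give x ≤ 6 and y ≤ 12, which with x, y ≥ 0 keep the feasible region inside a bounded box. A feasible, bounded LP attains a finite optimum at a vertex.

Evaluating z = 5x - y at each vertex:
  (0, 0): z = 0
  (4.5, 0): z = 22.5
  (1.5, 12): z = -4.5
  (0, 12): z = -12

The LP has an optimal solution: (0, 12) with z = -12.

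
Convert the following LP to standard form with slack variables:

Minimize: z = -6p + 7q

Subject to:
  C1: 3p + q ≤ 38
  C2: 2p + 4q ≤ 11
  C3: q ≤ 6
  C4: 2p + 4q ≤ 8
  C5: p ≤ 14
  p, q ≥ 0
min z = -6p + 7q

s.t.
  3p + q + s1 = 38
  2p + 4q + s2 = 11
  q + s3 = 6
  2p + 4q + s4 = 8
  p + s5 = 14
  p, q, s1, s2, s3, s4, s5 ≥ 0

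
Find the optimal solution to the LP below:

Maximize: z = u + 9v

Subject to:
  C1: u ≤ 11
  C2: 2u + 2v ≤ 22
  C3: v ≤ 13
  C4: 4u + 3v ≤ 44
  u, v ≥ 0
Each vertex is the intersection of two constraint boundaries that also satisfies all remaining constraints:
  u = 0 and v = 0 → (0, 0)
  u = 11 and 2u + 2v = 22 → (11, 0)
  2u + 2v = 22 and u = 0 → (0, 11)

Evaluating z = u + 9v at each vertex:
  (0, 0): z = 0
  (11, 0): z = 11
  (0, 11): z = 99

The maximum is at (0, 11) with z = 99.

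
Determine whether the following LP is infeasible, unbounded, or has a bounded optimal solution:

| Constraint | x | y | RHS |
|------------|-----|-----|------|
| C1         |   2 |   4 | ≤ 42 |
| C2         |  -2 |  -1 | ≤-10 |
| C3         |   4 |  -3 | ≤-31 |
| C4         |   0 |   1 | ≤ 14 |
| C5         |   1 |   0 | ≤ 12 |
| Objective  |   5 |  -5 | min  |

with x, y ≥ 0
The point (0, 10.5) satisfies every constraint, so the LP is feasible; the constraints give x ≤ 12 and y ≤ 14, which with x, y ≥ 0 keep the feasible region inside a bounded box. A feasible, bounded LP attains a finite optimum at a vertex.

Bounded optimum: z* = -52.5 at (0, 10.5).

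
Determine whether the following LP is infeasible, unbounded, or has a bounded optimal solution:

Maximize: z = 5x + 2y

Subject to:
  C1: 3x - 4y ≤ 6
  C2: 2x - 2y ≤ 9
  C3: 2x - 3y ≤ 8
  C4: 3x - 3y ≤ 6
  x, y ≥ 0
Feasible point: (0, 0) satisfies every constraint, so the LP is feasible.
Direction d = (0, 1): for each constraint row a, a·d ≤ 0 —
  (3)(0) + (-4)(1) = -4 ≤ 0
  (2)(0) + (-2)(1) = -2 ≤ 0
  (2)(0) + (-3)(1) = -3 ≤ 0
  (3)(0) + (-3)(1) = -3 ≤ 0
and d ≥ 0, so (0, 0) + t·d stays feasible for every t ≥ 0. Along this ray z = 5x + 2y changes by 2 per unit t, so z → +∞.

Unbounded — the objective can increase without bound over the feasible region.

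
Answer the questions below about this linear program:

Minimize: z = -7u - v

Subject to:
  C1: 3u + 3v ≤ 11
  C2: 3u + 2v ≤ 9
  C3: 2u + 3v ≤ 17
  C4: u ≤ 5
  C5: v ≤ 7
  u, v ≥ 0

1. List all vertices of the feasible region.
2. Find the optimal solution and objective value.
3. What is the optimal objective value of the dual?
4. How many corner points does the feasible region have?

1. (0, 0), (3, 0), (1.667, 2), (0, 3.667)
2. u = 3, v = 0, z = -21
3. -21 (by strong duality, equal to the primal optimum)
4. 4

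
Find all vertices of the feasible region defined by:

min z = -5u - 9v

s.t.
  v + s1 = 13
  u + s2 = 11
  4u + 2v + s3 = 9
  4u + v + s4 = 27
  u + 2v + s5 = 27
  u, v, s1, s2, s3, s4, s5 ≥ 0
Each vertex is the intersection of two constraint boundaries that also satisfies all remaining constraints:
  u = 0 and v = 0 → (0, 0)
  4u + 2v = 9 and v = 0 → (2.25, 0)
  4u + 2v = 9 and u = 0 → (0, 4.5)

Vertices: (0, 0), (2.25, 0), (0, 4.5)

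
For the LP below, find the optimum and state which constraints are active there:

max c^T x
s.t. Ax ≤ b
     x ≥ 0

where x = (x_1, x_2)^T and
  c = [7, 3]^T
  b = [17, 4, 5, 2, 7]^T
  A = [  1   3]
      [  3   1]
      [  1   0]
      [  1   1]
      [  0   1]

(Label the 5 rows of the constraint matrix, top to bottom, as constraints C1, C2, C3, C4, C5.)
Optimal: x_1 = 1, x_2 = 1
Slack at optimum:
  C1: slack = 13
  C2: slack = 0 (binding)
  C3: slack = 4
  C4: slack = 0 (binding)
  C5: slack = 6
  x_1 ≥ 0: x_1 = 1
  x_2 ≥ 0: x_2 = 1
Binding constraints: C2, C4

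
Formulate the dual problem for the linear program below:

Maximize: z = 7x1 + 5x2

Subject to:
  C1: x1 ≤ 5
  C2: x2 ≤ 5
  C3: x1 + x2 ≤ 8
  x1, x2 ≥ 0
Minimize: z = 5y1 + 5y2 + 8y3

Subject to:
  C1: -y1 - y3 ≤ -7
  C2: -y2 - y3 ≤ -5
  y1, y2, y3 ≥ 0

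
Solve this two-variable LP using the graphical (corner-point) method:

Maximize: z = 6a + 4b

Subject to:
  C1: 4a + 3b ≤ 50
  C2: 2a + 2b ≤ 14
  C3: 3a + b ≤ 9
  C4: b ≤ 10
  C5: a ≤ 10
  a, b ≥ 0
Each vertex is the intersection of two constraint boundaries that also satisfies all remaining constraints:
  a = 0 and b = 0 → (0, 0)
  3a + b = 9 and b = 0 → (3, 0)
  2a + 2b = 14 and 3a + b = 9 → (1, 6)
  2a + 2b = 14 and a = 0 → (0, 7)

Evaluating z = 6a + 4b at each vertex:
  (0, 0): z = 0
  (3, 0): z = 18
  (1, 6): z = 30
  (0, 7): z = 28

The maximum is at (1, 6) with z = 30.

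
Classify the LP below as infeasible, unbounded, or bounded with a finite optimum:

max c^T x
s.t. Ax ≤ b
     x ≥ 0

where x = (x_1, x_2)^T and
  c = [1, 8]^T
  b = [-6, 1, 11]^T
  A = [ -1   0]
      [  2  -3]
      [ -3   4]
Feasible point: (6, 4) satisfies every constraint, so the LP is feasible.
Direction d = (3, 2): for each constraint row a, a·d ≤ 0 —
  (-1)(3) + (0)(2) = -3 ≤ 0
  (2)(3) + (-3)(2) = 0 ≤ 0
  (-3)(3) + (4)(2) = -1 ≤ 0
and d ≥ 0, so (6, 4) + t·d stays feasible for every t ≥ 0. Along this ray z = x_1 + 8x_2 changes by 19 per unit t, so z → +∞.

Unbounded — the objective can increase without bound over the feasible region.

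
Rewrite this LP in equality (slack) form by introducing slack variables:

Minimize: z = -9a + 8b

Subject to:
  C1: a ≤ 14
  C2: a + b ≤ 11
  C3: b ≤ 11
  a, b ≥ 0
min z = -9a + 8b

s.t.
  a + s1 = 14
  a + b + s2 = 11
  b + s3 = 11
  a, b, s1, s2, s3 ≥ 0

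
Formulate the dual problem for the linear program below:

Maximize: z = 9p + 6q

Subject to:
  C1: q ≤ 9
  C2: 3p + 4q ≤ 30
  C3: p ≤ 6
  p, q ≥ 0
Minimize: z = 9y1 + 30y2 + 6y3

Subject to:
  C1: -3y2 - y3 ≤ -9
  C2: -y1 - 4y2 ≤ -6
  y1, y2, y3 ≥ 0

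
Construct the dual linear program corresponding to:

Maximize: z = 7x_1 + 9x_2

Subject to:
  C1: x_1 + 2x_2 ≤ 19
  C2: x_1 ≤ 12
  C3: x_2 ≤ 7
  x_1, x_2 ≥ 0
Minimize: z = 19y1 + 12y2 + 7y3

Subject to:
  C1: -y1 - y2 ≤ -7
  C2: -2y1 - y3 ≤ -9
  y1, y2, y3 ≥ 0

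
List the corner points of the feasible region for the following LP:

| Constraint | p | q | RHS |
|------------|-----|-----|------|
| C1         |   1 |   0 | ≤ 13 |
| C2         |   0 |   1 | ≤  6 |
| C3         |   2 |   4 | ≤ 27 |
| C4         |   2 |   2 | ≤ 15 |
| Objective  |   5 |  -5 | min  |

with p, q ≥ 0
Each vertex is the intersection of two constraint boundaries that also satisfies all remaining constraints:
  p = 0 and q = 0 → (0, 0)
  2p + 2q = 15 and q = 0 → (7.5, 0)
  q = 6 and 2p + 4q = 27 → (1.5, 6)
  q = 6 and p = 0 → (0, 6)

Vertices: (0, 0), (7.5, 0), (1.5, 6), (0, 6)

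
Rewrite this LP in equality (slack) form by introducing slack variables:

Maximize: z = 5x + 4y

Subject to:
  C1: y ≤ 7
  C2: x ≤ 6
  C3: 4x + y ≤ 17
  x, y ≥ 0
max z = 5x + 4y

s.t.
  y + s1 = 7
  x + s2 = 6
  4x + y + s3 = 17
  x, y, s1, s2, s3 ≥ 0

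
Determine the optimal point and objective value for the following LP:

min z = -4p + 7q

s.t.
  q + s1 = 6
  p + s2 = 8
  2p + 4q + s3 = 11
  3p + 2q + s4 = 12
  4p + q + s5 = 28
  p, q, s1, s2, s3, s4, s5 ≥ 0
p = 4, q = 0, z = -16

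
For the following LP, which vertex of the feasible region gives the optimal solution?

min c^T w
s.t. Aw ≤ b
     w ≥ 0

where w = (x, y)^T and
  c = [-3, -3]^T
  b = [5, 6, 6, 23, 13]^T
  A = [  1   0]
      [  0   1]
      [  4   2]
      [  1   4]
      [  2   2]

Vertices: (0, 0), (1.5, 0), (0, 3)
Evaluating z = -3x - 3y at each vertex:
  (0, 0): z = 0
  (1.5, 0): z = -4.5
  (0, 3): z = -9

The smallest value is z = -9, attained at (0, 3).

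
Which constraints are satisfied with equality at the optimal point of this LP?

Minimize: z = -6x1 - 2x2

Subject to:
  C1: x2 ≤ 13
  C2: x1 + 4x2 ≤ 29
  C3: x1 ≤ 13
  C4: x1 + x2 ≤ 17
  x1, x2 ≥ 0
Optimal: x1 = 13, x2 = 4
Binding: C2, C3, C4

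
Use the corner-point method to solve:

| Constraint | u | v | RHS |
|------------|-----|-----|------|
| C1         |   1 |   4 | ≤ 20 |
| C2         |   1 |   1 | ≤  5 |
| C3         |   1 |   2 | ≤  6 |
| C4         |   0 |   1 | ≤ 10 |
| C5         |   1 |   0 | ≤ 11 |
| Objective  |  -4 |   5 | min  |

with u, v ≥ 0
u = 5, v = 0, z = -20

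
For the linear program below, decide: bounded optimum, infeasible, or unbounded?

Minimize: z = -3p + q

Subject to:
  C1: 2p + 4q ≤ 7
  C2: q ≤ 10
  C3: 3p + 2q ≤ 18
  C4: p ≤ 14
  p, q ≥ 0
The point (3.5, 0) satisfies every constraint, so the LP is feasible; the constraints give p ≤ 14 and q ≤ 10, which with p, q ≥ 0 keep the feasible region inside a bounded box. A feasible, bounded LP attains a finite optimum at a vertex.

Evaluating z = -3p + q at each vertex:
  (0, 0): z = 0
  (3.5, 0): z = -10.5
  (0, 1.75): z = 1.75

Bounded optimum: z* = -10.5 at (3.5, 0).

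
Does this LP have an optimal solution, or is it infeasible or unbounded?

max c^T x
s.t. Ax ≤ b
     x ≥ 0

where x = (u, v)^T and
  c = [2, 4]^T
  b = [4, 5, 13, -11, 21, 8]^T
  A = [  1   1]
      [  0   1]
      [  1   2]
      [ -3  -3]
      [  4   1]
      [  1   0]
The point (0, 4) satisfies every constraint, so the LP is feasible; the constraints give u ≤ 8 and v ≤ 5, which with u, v ≥ 0 keep the feasible region inside a bounded box. A feasible, bounded LP attains a finite optimum at a vertex.

The LP has an optimal solution: (0, 4) with z = 16.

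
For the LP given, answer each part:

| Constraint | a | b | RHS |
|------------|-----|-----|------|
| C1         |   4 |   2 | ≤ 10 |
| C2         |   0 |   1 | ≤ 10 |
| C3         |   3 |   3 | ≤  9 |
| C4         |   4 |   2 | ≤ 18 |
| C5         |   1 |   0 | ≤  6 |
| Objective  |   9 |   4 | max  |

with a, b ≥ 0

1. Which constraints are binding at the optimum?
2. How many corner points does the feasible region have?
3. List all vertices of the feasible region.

1. C1, b ≥ 0
2. 4
3. (0, 0), (2.5, 0), (2, 1), (0, 3)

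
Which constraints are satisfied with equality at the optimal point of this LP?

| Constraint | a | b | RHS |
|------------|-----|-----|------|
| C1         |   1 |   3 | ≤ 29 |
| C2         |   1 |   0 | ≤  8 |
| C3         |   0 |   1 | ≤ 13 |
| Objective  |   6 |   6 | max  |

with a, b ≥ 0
Optimal: a = 8, b = 7
Slack at optimum:
  C1: slack = 0 (binding)
  C2: slack = 0 (binding)
  C3: slack = 6
  a ≥ 0: a = 8
  b ≥ 0: b = 7
Binding constraints: C1, C2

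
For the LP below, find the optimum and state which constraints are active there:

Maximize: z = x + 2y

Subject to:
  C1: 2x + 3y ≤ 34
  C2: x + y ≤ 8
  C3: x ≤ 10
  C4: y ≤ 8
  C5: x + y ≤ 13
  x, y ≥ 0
Optimal: x = 0, y = 8
Slack at optimum:
  C1: slack = 10
  C2: slack = 0 (binding)
  C3: slack = 10
  C4: slack = 0 (binding)
  C5: slack = 5
  x ≥ 0: x = 0 (binding)
  y ≥ 0: y = 8
Binding constraints: C2, C4, x ≥ 0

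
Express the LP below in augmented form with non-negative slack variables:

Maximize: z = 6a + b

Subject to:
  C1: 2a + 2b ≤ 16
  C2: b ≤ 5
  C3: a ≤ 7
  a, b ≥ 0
max z = 6a + b

s.t.
  2a + 2b + s1 = 16
  b + s2 = 5
  a + s3 = 7
  a, b, s1, s2, s3 ≥ 0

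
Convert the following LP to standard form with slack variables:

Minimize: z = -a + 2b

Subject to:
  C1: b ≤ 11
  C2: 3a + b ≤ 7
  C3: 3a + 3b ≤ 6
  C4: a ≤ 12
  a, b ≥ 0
min z = -a + 2b

s.t.
  b + s1 = 11
  3a + b + s2 = 7
  3a + 3b + s3 = 6
  a + s4 = 12
  a, b, s1, s2, s3, s4 ≥ 0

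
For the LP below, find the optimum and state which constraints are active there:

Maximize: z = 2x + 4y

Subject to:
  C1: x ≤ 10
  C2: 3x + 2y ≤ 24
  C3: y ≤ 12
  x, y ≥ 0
Optimal: x = 0, y = 12
Slack at optimum:
  C1: slack = 10
  C2: slack = 0 (binding)
  C3: slack = 0 (binding)
  x ≥ 0: x = 0 (binding)
  y ≥ 0: y = 12
Binding constraints: C2, C3, x ≥ 0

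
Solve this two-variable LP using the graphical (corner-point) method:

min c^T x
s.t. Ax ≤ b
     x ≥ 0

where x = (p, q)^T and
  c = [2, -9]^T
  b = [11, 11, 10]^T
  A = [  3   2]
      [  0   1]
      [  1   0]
Each vertex is the intersection of two constraint boundaries that also satisfies all remaining constraints:
  p = 0 and q = 0 → (0, 0)
  3p + 2q = 11 and q = 0 → (3.667, 0)
  3p + 2q = 11 and p = 0 → (0, 5.5)

Evaluating z = 2p - 9q at each vertex:
  (0, 0): z = 0
  (3.667, 0): z = 7.333
  (0, 5.5): z = -49.5

The minimum is at (0, 5.5) with z = -49.5.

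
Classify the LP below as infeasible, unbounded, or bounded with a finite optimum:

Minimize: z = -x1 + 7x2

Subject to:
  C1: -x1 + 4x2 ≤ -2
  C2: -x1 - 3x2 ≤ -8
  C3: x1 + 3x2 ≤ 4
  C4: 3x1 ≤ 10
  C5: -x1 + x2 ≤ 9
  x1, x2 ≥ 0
C3 requires x1 + 3x2 ≤ 4, while C2 (-x1 - 3x2 ≤ -8) is equivalent to x1 + 3x2 ≥ 8. Together they would need 8 ≤ x1 + 3x2 ≤ 4, which is impossible since 8 > 4. No point satisfies all constraints.

Infeasible: no point satisfies all constraints simultaneously.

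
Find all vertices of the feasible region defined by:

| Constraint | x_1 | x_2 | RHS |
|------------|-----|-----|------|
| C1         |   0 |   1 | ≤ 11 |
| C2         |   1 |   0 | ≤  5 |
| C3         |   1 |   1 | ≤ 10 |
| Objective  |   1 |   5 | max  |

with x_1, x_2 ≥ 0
Each vertex is the intersection of two constraint boundaries that also satisfies all remaining constraints:
  x_1 = 0 and x_2 = 0 → (0, 0)
  x_1 = 5 and x_2 = 0 → (5, 0)
  x_1 = 5 and x_1 + x_2 = 10 → (5, 5)
  x_1 + x_2 = 10 and x_1 = 0 → (0, 10)

Vertices: (0, 0), (5, 0), (5, 5), (0, 10)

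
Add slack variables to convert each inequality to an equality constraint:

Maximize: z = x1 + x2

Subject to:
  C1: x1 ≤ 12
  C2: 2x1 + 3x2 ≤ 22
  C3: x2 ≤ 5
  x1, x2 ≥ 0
max z = x1 + x2

s.t.
  x1 + s1 = 12
  2x1 + 3x2 + s2 = 22
  x2 + s3 = 5
  x1, x2, s1, s2, s3 ≥ 0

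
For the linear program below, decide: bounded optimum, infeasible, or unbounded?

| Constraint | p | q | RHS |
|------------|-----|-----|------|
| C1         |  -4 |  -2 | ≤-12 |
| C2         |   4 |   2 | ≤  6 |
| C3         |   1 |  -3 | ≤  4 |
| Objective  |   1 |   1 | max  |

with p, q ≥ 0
C2 requires 4p + 2q ≤ 6, while C1 (-4p - 2q ≤ -12) is equivalent to 4p + 2q ≥ 12. Together they would need 12 ≤ 4p + 2q ≤ 6, which is impossible since 12 > 6. No point satisfies all constraints.

Infeasible: no point satisfies all constraints simultaneously.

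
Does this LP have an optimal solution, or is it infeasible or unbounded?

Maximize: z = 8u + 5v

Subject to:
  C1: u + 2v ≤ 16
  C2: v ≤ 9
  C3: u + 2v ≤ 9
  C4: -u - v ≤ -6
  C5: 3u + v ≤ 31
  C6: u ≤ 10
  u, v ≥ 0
The point (9, 0) satisfies every constraint, so the LP is feasible; the constraints give u ≤ 10 and v ≤ 9, which with u, v ≥ 0 keep the feasible region inside a bounded box. A feasible, bounded LP attains a finite optimum at a vertex.

Evaluating z = 8u + 5v at each vertex:
  (6, 0): z = 48
  (9, 0): z = 72
  (3, 3): z = 39

The LP has an optimal solution: (9, 0) with z = 72.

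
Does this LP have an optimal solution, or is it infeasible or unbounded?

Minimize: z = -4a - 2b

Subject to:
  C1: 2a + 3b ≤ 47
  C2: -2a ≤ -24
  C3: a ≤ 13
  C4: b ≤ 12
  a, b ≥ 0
The point (13, 7) satisfies every constraint, so the LP is feasible; the constraints give a ≤ 13 and b ≤ 12, which with a, b ≥ 0 keep the feasible region inside a bounded box. A feasible, bounded LP attains a finite optimum at a vertex.

The LP has an optimal solution: (13, 7) with z = -66.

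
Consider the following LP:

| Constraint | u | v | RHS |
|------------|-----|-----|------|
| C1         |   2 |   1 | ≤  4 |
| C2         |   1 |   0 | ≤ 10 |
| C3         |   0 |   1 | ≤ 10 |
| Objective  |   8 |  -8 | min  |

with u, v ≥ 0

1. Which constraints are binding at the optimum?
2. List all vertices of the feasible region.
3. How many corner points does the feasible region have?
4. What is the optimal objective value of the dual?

1. C1, u ≥ 0
2. (0, 0), (2, 0), (0, 4)
3. 3
4. -32 (by strong duality, equal to the primal optimum)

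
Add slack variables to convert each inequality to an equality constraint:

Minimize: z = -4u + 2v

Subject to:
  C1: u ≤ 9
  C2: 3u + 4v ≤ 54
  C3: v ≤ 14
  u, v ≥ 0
min z = -4u + 2v

s.t.
  u + s1 = 9
  3u + 4v + s2 = 54
  v + s3 = 14
  u, v, s1, s2, s3 ≥ 0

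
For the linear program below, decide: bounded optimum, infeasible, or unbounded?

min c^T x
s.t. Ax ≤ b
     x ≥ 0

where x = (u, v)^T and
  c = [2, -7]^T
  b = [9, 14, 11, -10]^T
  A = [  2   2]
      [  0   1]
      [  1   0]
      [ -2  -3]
The point (0, 4.5) satisfies every constraint, so the LP is feasible; the constraints give u ≤ 11 and v ≤ 14, which with u, v ≥ 0 keep the feasible region inside a bounded box. A feasible, bounded LP attains a finite optimum at a vertex.

Evaluating z = 2u - 7v at each vertex:
  (3.5, 1): z = 0
  (0, 4.5): z = -31.5
  (0, 3.333): z = -23.33

Bounded optimum: z* = -31.5 at (0, 4.5).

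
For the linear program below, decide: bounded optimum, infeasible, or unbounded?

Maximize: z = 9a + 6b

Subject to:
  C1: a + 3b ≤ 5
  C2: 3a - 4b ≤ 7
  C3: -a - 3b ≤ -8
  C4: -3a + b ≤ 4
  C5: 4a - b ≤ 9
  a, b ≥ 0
C1 requires a + 3b ≤ 5, while C3 (-a - 3b ≤ -8) is equivalent to a + 3b ≥ 8. Together they would need 8 ≤ a + 3b ≤ 5, which is impossible since 8 > 5. No point satisfies all constraints.

Infeasible — the constraint set is empty.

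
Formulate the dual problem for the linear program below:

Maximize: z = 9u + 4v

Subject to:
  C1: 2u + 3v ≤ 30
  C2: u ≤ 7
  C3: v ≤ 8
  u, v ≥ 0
Minimize: z = 30y1 + 7y2 + 8y3

Subject to:
  C1: -2y1 - y2 ≤ -9
  C2: -3y1 - y3 ≤ -4
  y1, y2, y3 ≥ 0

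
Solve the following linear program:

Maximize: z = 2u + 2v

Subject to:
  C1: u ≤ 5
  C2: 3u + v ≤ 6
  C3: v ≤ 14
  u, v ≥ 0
Each vertex is the intersection of two constraint boundaries that also satisfies all remaining constraints:
  u = 0 and v = 0 → (0, 0)
  3u + v = 6 and v = 0 → (2, 0)
  3u + v = 6 and u = 0 → (0, 6)

Evaluating z = 2u + 2v at each vertex:
  (0, 0): z = 0
  (2, 0): z = 4
  (0, 6): z = 12

The maximum is at (0, 6) with z = 12.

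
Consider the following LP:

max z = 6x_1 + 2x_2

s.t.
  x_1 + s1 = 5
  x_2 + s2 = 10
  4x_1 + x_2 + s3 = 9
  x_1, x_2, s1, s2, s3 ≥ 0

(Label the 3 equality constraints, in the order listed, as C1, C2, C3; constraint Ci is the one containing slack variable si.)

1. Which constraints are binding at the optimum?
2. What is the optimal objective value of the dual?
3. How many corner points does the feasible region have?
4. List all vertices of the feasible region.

1. C3, x_1 ≥ 0
2. 18 (by strong duality, equal to the primal optimum)
3. 3
4. (0, 0), (2.25, 0), (0, 9)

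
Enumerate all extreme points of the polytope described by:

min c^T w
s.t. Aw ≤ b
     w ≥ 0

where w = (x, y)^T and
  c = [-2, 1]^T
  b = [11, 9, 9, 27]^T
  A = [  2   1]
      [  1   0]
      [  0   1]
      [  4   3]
Each vertex is the intersection of two constraint boundaries that also satisfies all remaining constraints:
  x = 0 and y = 0 → (0, 0)
  2x + y = 11 and y = 0 → (5.5, 0)
  2x + y = 11 and 4x + 3y = 27 → (3, 5)
  y = 9 and 4x + 3y = 27 → (0, 9)

Vertices: (0, 0), (5.5, 0), (3, 5), (0, 9)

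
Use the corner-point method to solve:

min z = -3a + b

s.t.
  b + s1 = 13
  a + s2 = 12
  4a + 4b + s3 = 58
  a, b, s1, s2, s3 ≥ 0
Each vertex is the intersection of two constraint boundaries that also satisfies all remaining constraints:
  a = 0 and b = 0 → (0, 0)
  a = 12 and b = 0 → (12, 0)
  a = 12 and 4a + 4b = 58 → (12, 2.5)
  b = 13 and 4a + 4b = 58 → (1.5, 13)
  b = 13 and a = 0 → (0, 13)

Evaluating z = -3a + b at each vertex:
  (0, 0): z = 0
  (12, 0): z = -36
  (12, 2.5): z = -33.5
  (1.5, 13): z = 8.5
  (0, 13): z = 13

The minimum is at (12, 0) with z = -36.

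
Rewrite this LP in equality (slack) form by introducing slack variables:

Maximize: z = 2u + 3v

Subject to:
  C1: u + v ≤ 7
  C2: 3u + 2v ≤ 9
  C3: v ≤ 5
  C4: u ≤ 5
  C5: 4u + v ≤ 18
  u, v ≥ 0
max z = 2u + 3v

s.t.
  u + v + s1 = 7
  3u + 2v + s2 = 9
  v + s3 = 5
  u + s4 = 5
  4u + v + s5 = 18
  u, v, s1, s2, s3, s4, s5 ≥ 0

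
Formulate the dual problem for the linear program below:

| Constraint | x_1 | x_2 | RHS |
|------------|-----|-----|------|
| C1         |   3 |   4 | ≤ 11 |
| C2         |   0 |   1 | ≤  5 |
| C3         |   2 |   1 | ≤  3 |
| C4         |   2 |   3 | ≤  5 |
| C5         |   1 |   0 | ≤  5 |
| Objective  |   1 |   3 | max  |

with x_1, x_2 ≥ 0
Minimize: z = 11y1 + 5y2 + 3y3 + 5y4 + 5y5

Subject to:
  C1: -3y1 - 2y3 - 2y4 - y5 ≤ -1
  C2: -4y1 - y2 - y3 - 3y4 ≤ -3
  y1, y2, y3, y4, y5 ≥ 0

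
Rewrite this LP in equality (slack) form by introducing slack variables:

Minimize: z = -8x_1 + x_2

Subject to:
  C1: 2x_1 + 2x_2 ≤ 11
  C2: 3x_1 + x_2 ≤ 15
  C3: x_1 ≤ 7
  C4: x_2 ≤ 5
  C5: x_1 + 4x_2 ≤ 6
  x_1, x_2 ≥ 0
min z = -8x_1 + x_2

s.t.
  2x_1 + 2x_2 + s1 = 11
  3x_1 + x_2 + s2 = 15
  x_1 + s3 = 7
  x_2 + s4 = 5
  x_1 + 4x_2 + s5 = 6
  x_1, x_2, s1, s2, s3, s4, s5 ≥ 0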